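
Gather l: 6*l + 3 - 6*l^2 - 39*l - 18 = -6*l^2 - 33*l - 15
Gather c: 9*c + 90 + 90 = 9*c + 180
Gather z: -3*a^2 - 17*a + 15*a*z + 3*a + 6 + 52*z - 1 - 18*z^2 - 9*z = -3*a^2 - 14*a - 18*z^2 + z*(15*a + 43) + 5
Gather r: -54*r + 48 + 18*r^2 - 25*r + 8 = 18*r^2 - 79*r + 56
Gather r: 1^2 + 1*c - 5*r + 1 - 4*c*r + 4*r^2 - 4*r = c + 4*r^2 + r*(-4*c - 9) + 2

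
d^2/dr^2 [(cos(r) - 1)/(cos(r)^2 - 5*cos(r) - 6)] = (9*sin(r)^4*cos(r) + sin(r)^4 + 71*sin(r)^2 + 145*cos(r)/4 + 57*cos(3*r)/4 - cos(5*r)/2 + 50)/(sin(r)^2 + 5*cos(r) + 5)^3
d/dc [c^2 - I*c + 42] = 2*c - I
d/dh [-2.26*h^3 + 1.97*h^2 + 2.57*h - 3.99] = -6.78*h^2 + 3.94*h + 2.57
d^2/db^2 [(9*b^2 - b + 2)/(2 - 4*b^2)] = (4*b^3 - 78*b^2 + 6*b - 13)/(8*b^6 - 12*b^4 + 6*b^2 - 1)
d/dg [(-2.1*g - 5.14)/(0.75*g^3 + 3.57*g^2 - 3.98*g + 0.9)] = (3.15*g^3 + 19.062*g^2 + 36.6996*g - 22.3472)/(0.5625*g^6 + 5.355*g^5 + 6.7749*g^4 - 27.0672*g^3 + 22.2664*g^2 - 7.164*g + 0.81)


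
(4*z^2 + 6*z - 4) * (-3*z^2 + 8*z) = -12*z^4 + 14*z^3 + 60*z^2 - 32*z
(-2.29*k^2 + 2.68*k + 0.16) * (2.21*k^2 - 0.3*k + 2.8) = -5.0609*k^4 + 6.6098*k^3 - 6.8624*k^2 + 7.456*k + 0.448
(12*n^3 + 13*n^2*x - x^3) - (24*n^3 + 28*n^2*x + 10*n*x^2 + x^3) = -12*n^3 - 15*n^2*x - 10*n*x^2 - 2*x^3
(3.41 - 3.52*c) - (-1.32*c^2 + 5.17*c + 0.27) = 1.32*c^2 - 8.69*c + 3.14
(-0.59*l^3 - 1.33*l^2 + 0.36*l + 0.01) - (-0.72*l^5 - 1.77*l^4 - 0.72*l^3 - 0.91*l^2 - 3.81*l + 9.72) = 0.72*l^5 + 1.77*l^4 + 0.13*l^3 - 0.42*l^2 + 4.17*l - 9.71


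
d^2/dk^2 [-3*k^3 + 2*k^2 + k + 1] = 4 - 18*k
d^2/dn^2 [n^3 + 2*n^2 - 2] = 6*n + 4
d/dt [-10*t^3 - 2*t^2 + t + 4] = -30*t^2 - 4*t + 1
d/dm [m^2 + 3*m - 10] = 2*m + 3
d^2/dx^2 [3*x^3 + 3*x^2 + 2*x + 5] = 18*x + 6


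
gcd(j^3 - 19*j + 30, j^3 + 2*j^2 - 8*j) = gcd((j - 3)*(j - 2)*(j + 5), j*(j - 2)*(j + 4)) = j - 2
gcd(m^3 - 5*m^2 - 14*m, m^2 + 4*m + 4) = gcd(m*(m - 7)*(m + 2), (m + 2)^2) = m + 2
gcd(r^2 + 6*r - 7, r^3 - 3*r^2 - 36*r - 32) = 1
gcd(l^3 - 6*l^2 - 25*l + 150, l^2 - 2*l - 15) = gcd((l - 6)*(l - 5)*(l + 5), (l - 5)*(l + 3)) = l - 5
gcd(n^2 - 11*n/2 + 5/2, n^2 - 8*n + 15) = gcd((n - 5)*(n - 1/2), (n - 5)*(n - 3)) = n - 5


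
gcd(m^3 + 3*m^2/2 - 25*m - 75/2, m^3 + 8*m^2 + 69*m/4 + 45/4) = m^2 + 13*m/2 + 15/2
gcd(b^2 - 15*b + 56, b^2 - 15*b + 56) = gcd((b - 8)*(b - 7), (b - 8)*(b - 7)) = b^2 - 15*b + 56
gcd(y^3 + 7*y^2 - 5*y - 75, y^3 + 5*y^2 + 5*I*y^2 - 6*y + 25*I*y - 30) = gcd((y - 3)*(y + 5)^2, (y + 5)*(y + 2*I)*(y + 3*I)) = y + 5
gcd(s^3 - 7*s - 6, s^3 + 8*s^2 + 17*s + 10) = s^2 + 3*s + 2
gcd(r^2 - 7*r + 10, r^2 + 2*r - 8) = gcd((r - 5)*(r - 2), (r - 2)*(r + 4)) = r - 2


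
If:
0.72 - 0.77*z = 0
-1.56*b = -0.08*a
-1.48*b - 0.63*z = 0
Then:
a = -7.76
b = -0.40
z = 0.94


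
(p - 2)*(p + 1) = p^2 - p - 2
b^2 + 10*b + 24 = (b + 4)*(b + 6)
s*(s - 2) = s^2 - 2*s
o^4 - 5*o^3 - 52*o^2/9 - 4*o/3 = o*(o - 6)*(o + 1/3)*(o + 2/3)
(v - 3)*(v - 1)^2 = v^3 - 5*v^2 + 7*v - 3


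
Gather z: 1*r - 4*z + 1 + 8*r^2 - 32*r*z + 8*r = 8*r^2 + 9*r + z*(-32*r - 4) + 1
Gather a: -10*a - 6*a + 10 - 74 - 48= -16*a - 112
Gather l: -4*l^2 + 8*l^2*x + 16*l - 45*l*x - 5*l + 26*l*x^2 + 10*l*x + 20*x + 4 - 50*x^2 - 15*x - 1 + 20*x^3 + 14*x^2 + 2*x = l^2*(8*x - 4) + l*(26*x^2 - 35*x + 11) + 20*x^3 - 36*x^2 + 7*x + 3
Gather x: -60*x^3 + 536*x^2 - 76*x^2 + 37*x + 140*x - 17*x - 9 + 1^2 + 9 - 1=-60*x^3 + 460*x^2 + 160*x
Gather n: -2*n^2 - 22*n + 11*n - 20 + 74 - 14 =-2*n^2 - 11*n + 40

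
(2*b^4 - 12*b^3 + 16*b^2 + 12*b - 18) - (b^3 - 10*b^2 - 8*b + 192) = 2*b^4 - 13*b^3 + 26*b^2 + 20*b - 210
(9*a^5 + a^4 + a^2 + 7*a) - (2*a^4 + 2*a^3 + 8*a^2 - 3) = 9*a^5 - a^4 - 2*a^3 - 7*a^2 + 7*a + 3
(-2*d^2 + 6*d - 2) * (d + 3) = -2*d^3 + 16*d - 6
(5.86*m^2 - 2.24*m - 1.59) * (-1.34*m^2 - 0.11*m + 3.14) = -7.8524*m^4 + 2.357*m^3 + 20.7774*m^2 - 6.8587*m - 4.9926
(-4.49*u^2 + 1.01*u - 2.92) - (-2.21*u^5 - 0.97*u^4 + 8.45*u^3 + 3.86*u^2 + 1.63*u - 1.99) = 2.21*u^5 + 0.97*u^4 - 8.45*u^3 - 8.35*u^2 - 0.62*u - 0.93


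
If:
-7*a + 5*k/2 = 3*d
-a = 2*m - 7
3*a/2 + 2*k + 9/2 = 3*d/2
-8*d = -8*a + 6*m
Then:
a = -171/667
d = -1986/667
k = -2862/667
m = 2420/667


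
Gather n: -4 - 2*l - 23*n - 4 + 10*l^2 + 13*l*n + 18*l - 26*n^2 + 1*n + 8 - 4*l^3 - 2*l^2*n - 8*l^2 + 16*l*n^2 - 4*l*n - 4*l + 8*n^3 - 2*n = -4*l^3 + 2*l^2 + 12*l + 8*n^3 + n^2*(16*l - 26) + n*(-2*l^2 + 9*l - 24)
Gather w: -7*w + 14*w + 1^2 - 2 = 7*w - 1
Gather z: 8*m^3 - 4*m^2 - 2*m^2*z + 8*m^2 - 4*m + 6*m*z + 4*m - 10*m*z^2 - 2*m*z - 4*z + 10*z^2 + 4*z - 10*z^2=8*m^3 + 4*m^2 - 10*m*z^2 + z*(-2*m^2 + 4*m)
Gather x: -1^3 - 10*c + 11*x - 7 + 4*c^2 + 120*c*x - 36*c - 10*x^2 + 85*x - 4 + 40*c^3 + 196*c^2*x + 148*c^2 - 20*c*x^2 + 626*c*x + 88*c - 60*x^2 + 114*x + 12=40*c^3 + 152*c^2 + 42*c + x^2*(-20*c - 70) + x*(196*c^2 + 746*c + 210)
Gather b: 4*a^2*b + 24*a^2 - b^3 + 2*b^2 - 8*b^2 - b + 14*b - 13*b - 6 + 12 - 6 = 4*a^2*b + 24*a^2 - b^3 - 6*b^2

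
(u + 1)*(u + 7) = u^2 + 8*u + 7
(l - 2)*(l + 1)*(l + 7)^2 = l^4 + 13*l^3 + 33*l^2 - 77*l - 98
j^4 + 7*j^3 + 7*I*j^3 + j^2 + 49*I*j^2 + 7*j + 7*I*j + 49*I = (j + 7)*(j - I)*(j + I)*(j + 7*I)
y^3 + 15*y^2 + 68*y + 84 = (y + 2)*(y + 6)*(y + 7)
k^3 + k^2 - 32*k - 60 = (k - 6)*(k + 2)*(k + 5)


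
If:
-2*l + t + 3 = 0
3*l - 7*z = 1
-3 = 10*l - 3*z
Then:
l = -24/61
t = -231/61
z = -19/61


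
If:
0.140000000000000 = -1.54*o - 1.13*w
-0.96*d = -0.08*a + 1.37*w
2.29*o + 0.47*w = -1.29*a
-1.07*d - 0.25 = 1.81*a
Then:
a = -1.89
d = 2.96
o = 1.51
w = -2.18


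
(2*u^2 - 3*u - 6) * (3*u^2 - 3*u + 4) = 6*u^4 - 15*u^3 - u^2 + 6*u - 24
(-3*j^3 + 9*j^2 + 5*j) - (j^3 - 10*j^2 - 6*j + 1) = -4*j^3 + 19*j^2 + 11*j - 1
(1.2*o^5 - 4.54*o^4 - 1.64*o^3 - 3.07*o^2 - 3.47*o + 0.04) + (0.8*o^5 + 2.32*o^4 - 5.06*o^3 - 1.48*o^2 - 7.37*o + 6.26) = 2.0*o^5 - 2.22*o^4 - 6.7*o^3 - 4.55*o^2 - 10.84*o + 6.3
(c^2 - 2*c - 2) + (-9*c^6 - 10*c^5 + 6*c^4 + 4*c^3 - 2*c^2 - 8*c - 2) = -9*c^6 - 10*c^5 + 6*c^4 + 4*c^3 - c^2 - 10*c - 4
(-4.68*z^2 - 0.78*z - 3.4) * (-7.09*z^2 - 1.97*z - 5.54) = 33.1812*z^4 + 14.7498*z^3 + 51.5698*z^2 + 11.0192*z + 18.836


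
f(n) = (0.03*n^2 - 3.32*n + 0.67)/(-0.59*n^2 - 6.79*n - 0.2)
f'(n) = (0.06*n - 3.32)/(-0.59*n^2 - 6.79*n - 0.2) + (1.18*n + 6.79)*(0.03*n^2 - 3.32*n + 0.67)/(-0.59*n^2 - 6.79*n - 0.2)^2 = (-2.1625*n^2 + 0.778600000000001*n + 5.2133)/(0.3481*n^4 + 8.0122*n^3 + 46.3401*n^2 + 2.716*n + 0.04)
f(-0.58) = 0.74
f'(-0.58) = 0.32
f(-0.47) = 0.78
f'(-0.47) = 0.53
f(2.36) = 0.36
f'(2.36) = -0.01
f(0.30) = 0.14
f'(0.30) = 1.00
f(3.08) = 0.35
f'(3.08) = -0.02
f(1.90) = 0.36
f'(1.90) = -0.00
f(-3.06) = 0.74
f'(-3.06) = -0.08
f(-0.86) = 0.68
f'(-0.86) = 0.11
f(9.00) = 0.25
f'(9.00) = -0.01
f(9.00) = 0.25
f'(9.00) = -0.01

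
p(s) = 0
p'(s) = 0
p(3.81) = 0.00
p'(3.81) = 0.00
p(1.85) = 0.00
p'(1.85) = 0.00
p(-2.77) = 0.00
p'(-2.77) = 0.00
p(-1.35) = 0.00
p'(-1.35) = 0.00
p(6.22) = 0.00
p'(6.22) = 0.00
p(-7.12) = 0.00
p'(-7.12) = 0.00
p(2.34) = 0.00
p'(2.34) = 0.00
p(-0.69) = 0.00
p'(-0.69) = 0.00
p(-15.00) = 0.00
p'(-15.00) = 0.00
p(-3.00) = 0.00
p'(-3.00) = 0.00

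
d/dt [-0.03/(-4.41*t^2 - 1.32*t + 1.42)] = (-0.2646*t - 0.0396)/(4.41*t^2 + 1.32*t - 1.42)^2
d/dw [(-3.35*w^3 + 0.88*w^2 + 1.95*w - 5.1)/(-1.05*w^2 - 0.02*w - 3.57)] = (3.5175*w^4 + 0.134*w^3 + 37.9084*w^2 - 16.9932*w - 7.0635)/(1.1025*w^4 + 0.042*w^3 + 7.4974*w^2 + 0.1428*w + 12.7449)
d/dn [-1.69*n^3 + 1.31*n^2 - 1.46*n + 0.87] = -5.07*n^2 + 2.62*n - 1.46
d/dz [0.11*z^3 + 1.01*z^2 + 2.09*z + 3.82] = 0.33*z^2 + 2.02*z + 2.09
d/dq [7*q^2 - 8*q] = 14*q - 8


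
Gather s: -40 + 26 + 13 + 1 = 0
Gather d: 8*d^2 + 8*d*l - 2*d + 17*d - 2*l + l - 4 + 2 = 8*d^2 + d*(8*l + 15) - l - 2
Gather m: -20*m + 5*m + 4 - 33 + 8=-15*m - 21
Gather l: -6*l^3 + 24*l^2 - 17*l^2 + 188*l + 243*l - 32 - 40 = -6*l^3 + 7*l^2 + 431*l - 72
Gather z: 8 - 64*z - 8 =-64*z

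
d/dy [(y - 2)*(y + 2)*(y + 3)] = 3*y^2 + 6*y - 4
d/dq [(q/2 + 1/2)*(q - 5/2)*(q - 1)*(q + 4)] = 2*q^3 + 9*q^2/4 - 11*q - 3/4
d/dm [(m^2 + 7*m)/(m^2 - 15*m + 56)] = 2*(-11*m^2 + 56*m + 196)/(m^4 - 30*m^3 + 337*m^2 - 1680*m + 3136)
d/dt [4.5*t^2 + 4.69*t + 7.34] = 9.0*t + 4.69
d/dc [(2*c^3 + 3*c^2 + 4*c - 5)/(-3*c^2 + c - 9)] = (-6*c^4 + 4*c^3 - 39*c^2 - 84*c - 31)/(9*c^4 - 6*c^3 + 55*c^2 - 18*c + 81)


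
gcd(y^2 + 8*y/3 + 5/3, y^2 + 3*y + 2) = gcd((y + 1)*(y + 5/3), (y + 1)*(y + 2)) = y + 1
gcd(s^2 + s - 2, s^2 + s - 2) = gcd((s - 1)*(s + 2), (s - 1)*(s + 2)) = s^2 + s - 2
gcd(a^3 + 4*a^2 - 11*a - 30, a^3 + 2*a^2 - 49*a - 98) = a + 2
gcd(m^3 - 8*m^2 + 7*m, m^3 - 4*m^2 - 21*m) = m^2 - 7*m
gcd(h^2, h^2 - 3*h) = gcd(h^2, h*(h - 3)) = h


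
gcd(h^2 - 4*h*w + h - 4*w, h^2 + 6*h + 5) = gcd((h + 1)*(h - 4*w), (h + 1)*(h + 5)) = h + 1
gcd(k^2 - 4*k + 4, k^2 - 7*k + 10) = k - 2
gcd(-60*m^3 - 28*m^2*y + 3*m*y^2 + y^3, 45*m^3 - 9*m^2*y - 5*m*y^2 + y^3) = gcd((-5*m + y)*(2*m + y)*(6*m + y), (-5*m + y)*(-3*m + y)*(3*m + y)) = -5*m + y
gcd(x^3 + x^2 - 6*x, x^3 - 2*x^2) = x^2 - 2*x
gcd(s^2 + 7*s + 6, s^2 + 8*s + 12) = s + 6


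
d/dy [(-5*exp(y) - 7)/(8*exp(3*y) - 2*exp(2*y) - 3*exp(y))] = (80*exp(3*y) + 158*exp(2*y) - 28*exp(y) - 21)*exp(-y)/(64*exp(4*y) - 32*exp(3*y) - 44*exp(2*y) + 12*exp(y) + 9)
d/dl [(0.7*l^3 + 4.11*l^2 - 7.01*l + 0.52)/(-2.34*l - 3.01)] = (-3.276*l^3 - 15.9384*l^2 - 24.7422*l + 22.3169)/(5.4756*l^2 + 14.0868*l + 9.0601)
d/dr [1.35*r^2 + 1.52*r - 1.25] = 2.7*r + 1.52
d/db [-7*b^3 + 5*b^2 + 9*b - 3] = -21*b^2 + 10*b + 9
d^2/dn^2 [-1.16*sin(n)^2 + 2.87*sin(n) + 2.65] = 4.64*sin(n)^2 - 2.87*sin(n) - 2.32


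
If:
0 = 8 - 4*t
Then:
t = 2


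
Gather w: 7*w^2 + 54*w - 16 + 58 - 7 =7*w^2 + 54*w + 35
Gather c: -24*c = -24*c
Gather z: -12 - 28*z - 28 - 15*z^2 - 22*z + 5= -15*z^2 - 50*z - 35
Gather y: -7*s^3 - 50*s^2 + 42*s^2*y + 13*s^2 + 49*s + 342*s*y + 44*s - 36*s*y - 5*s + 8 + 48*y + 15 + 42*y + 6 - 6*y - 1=-7*s^3 - 37*s^2 + 88*s + y*(42*s^2 + 306*s + 84) + 28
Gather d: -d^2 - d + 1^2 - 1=-d^2 - d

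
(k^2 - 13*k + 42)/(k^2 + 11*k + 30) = (k^2 - 13*k + 42)/(k^2 + 11*k + 30)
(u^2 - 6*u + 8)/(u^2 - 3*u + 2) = (u - 4)/(u - 1)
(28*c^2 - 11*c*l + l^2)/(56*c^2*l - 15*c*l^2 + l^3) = (4*c - l)/(l*(8*c - l))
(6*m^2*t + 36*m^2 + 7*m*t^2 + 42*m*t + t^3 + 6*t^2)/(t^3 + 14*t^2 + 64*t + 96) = (6*m^2 + 7*m*t + t^2)/(t^2 + 8*t + 16)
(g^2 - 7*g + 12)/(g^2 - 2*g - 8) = (g - 3)/(g + 2)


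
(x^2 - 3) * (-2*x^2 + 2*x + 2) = -2*x^4 + 2*x^3 + 8*x^2 - 6*x - 6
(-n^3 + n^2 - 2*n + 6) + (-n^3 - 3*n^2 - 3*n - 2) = -2*n^3 - 2*n^2 - 5*n + 4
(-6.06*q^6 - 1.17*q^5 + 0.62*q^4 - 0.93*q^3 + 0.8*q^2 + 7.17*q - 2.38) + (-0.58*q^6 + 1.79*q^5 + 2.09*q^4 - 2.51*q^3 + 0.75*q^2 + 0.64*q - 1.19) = -6.64*q^6 + 0.62*q^5 + 2.71*q^4 - 3.44*q^3 + 1.55*q^2 + 7.81*q - 3.57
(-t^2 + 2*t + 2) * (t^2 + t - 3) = -t^4 + t^3 + 7*t^2 - 4*t - 6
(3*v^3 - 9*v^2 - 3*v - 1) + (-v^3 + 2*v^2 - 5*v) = 2*v^3 - 7*v^2 - 8*v - 1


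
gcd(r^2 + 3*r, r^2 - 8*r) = r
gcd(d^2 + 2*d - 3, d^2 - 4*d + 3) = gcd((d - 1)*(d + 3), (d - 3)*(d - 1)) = d - 1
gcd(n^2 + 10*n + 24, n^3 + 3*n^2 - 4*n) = n + 4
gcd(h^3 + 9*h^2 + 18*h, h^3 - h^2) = h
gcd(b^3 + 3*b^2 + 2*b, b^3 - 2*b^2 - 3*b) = b^2 + b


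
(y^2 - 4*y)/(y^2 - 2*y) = (y - 4)/(y - 2)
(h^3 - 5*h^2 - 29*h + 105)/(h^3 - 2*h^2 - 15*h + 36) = (h^2 - 2*h - 35)/(h^2 + h - 12)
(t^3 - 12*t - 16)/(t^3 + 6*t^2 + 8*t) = (t^2 - 2*t - 8)/(t*(t + 4))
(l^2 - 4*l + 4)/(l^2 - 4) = (l - 2)/(l + 2)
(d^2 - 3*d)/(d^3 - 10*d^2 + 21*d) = 1/(d - 7)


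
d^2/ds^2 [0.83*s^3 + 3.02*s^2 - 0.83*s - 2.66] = 4.98*s + 6.04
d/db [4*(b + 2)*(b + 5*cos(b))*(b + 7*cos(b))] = -4*(b + 2)*(b + 5*cos(b))*(7*sin(b) - 1) - 4*(b + 2)*(b + 7*cos(b))*(5*sin(b) - 1) + 4*(b + 5*cos(b))*(b + 7*cos(b))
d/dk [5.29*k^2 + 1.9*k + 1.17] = 10.58*k + 1.9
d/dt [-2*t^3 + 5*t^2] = 2*t*(5 - 3*t)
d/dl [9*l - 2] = 9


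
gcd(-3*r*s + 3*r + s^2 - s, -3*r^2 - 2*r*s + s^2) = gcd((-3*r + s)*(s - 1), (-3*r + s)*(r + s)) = 3*r - s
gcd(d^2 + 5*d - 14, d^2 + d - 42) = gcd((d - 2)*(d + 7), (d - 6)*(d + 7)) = d + 7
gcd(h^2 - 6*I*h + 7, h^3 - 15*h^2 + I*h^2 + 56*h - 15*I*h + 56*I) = h + I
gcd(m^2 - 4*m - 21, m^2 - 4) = 1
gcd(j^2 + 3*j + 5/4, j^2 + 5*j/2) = j + 5/2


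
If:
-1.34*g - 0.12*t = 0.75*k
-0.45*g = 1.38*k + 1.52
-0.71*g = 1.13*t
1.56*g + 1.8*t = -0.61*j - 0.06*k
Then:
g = 0.81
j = -0.44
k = -1.37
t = -0.51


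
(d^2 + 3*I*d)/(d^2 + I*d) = (d + 3*I)/(d + I)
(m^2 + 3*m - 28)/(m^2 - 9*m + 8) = (m^2 + 3*m - 28)/(m^2 - 9*m + 8)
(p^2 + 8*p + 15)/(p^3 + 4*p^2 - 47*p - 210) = (p + 3)/(p^2 - p - 42)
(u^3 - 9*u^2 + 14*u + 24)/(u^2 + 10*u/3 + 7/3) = 3*(u^2 - 10*u + 24)/(3*u + 7)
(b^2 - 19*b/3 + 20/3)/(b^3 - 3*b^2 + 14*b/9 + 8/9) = 3*(b - 5)/(3*b^2 - 5*b - 2)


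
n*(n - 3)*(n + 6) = n^3 + 3*n^2 - 18*n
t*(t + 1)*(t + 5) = t^3 + 6*t^2 + 5*t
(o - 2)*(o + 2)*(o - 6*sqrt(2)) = o^3 - 6*sqrt(2)*o^2 - 4*o + 24*sqrt(2)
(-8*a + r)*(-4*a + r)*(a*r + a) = 32*a^3*r + 32*a^3 - 12*a^2*r^2 - 12*a^2*r + a*r^3 + a*r^2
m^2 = m^2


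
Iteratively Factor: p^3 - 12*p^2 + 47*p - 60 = (p - 5)*(p^2 - 7*p + 12) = (p - 5)*(p - 4)*(p - 3)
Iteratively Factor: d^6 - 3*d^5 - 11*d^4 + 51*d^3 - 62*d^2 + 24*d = (d - 1)*(d^5 - 2*d^4 - 13*d^3 + 38*d^2 - 24*d) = (d - 1)^2*(d^4 - d^3 - 14*d^2 + 24*d) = (d - 3)*(d - 1)^2*(d^3 + 2*d^2 - 8*d) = (d - 3)*(d - 1)^2*(d + 4)*(d^2 - 2*d) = d*(d - 3)*(d - 1)^2*(d + 4)*(d - 2)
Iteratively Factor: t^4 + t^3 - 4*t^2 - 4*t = (t + 1)*(t^3 - 4*t) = (t - 2)*(t + 1)*(t^2 + 2*t) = t*(t - 2)*(t + 1)*(t + 2)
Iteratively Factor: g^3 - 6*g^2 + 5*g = (g - 1)*(g^2 - 5*g) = g*(g - 1)*(g - 5)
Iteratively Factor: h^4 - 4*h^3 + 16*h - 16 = (h + 2)*(h^3 - 6*h^2 + 12*h - 8) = (h - 2)*(h + 2)*(h^2 - 4*h + 4) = (h - 2)^2*(h + 2)*(h - 2)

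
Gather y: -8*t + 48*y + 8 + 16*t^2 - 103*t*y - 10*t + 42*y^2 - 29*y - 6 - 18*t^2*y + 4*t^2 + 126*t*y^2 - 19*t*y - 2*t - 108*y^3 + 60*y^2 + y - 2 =20*t^2 - 20*t - 108*y^3 + y^2*(126*t + 102) + y*(-18*t^2 - 122*t + 20)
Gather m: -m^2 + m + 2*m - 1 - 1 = -m^2 + 3*m - 2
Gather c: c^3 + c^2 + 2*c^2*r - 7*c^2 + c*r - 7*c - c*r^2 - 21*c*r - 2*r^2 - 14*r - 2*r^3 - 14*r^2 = c^3 + c^2*(2*r - 6) + c*(-r^2 - 20*r - 7) - 2*r^3 - 16*r^2 - 14*r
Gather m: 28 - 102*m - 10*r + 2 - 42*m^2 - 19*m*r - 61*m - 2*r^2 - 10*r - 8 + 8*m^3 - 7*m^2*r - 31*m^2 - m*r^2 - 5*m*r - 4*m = 8*m^3 + m^2*(-7*r - 73) + m*(-r^2 - 24*r - 167) - 2*r^2 - 20*r + 22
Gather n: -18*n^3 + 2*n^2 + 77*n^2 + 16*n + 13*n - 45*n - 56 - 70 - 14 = -18*n^3 + 79*n^2 - 16*n - 140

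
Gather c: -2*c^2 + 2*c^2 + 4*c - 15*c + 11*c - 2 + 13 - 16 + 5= 0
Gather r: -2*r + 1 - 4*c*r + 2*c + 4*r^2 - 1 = 2*c + 4*r^2 + r*(-4*c - 2)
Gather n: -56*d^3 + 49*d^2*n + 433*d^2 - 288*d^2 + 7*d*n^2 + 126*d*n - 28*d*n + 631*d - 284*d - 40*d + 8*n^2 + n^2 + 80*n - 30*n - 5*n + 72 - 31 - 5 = -56*d^3 + 145*d^2 + 307*d + n^2*(7*d + 9) + n*(49*d^2 + 98*d + 45) + 36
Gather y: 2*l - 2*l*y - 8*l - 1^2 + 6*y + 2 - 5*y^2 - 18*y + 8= -6*l - 5*y^2 + y*(-2*l - 12) + 9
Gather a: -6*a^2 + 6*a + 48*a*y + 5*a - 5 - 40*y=-6*a^2 + a*(48*y + 11) - 40*y - 5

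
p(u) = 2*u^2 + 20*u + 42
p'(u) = 4*u + 20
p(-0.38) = 34.69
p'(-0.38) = 18.48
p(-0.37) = 34.87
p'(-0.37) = 18.52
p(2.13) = 93.67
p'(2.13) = 28.52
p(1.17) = 68.14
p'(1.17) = 24.68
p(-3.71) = -4.67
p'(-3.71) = 5.16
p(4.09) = 157.26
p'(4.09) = 36.36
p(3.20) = 126.48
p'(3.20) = 32.80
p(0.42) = 50.75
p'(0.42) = 21.68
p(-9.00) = 24.00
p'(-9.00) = -16.00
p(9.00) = 384.00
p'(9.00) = 56.00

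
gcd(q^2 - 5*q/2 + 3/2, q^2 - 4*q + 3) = q - 1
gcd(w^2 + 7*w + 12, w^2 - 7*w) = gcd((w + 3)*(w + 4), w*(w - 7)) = 1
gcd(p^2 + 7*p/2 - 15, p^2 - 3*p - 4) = 1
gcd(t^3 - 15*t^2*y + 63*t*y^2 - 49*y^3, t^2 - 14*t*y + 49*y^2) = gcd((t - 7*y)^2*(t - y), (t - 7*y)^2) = t^2 - 14*t*y + 49*y^2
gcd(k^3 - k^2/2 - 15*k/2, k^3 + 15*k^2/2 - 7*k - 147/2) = k - 3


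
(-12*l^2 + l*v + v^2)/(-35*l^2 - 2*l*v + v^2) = (12*l^2 - l*v - v^2)/(35*l^2 + 2*l*v - v^2)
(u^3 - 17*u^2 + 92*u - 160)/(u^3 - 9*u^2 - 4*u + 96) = (u - 5)/(u + 3)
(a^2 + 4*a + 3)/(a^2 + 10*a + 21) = (a + 1)/(a + 7)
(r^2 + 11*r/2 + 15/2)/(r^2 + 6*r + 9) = (r + 5/2)/(r + 3)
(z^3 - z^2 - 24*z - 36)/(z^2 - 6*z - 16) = (z^2 - 3*z - 18)/(z - 8)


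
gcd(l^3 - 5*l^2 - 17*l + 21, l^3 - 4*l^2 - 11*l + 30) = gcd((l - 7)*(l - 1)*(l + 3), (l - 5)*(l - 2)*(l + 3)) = l + 3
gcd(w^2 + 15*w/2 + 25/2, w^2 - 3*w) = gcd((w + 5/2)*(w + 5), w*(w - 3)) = 1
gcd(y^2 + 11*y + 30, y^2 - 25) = y + 5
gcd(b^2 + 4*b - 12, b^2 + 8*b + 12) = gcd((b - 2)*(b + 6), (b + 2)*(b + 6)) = b + 6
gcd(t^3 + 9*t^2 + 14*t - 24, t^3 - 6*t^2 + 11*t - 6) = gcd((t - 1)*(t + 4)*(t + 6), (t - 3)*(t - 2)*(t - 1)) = t - 1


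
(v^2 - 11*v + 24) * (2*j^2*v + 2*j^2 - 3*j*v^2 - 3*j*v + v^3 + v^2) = 2*j^2*v^3 - 20*j^2*v^2 + 26*j^2*v + 48*j^2 - 3*j*v^4 + 30*j*v^3 - 39*j*v^2 - 72*j*v + v^5 - 10*v^4 + 13*v^3 + 24*v^2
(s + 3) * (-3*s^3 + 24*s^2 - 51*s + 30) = -3*s^4 + 15*s^3 + 21*s^2 - 123*s + 90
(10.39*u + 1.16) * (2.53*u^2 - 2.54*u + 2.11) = 26.2867*u^3 - 23.4558*u^2 + 18.9765*u + 2.4476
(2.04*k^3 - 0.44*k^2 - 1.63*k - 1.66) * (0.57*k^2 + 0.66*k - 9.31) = 1.1628*k^5 + 1.0956*k^4 - 20.2119*k^3 + 2.0744*k^2 + 14.0797*k + 15.4546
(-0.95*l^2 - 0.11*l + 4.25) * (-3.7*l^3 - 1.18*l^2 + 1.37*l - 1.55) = 3.515*l^5 + 1.528*l^4 - 16.8967*l^3 - 3.6932*l^2 + 5.993*l - 6.5875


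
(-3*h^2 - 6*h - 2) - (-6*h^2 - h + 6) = 3*h^2 - 5*h - 8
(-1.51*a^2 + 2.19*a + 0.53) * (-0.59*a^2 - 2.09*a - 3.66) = 0.8909*a^4 + 1.8638*a^3 + 0.636800000000001*a^2 - 9.1231*a - 1.9398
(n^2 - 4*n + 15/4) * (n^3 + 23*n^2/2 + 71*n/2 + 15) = n^5 + 15*n^4/2 - 27*n^3/4 - 671*n^2/8 + 585*n/8 + 225/4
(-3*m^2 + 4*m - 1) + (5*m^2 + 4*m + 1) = 2*m^2 + 8*m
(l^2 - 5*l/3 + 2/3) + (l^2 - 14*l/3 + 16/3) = 2*l^2 - 19*l/3 + 6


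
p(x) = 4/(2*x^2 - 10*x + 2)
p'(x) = 4*(10 - 4*x)/(2*x^2 - 10*x + 2)^2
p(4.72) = -6.22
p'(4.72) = -85.86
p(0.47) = -1.77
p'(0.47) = 6.37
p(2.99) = -0.40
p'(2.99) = -0.08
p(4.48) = -1.50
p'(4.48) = -4.48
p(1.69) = -0.44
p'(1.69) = 0.15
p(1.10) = -0.61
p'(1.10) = 0.52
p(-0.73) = 0.39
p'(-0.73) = 0.48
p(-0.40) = 0.63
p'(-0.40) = 1.16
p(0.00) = 2.00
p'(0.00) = 10.00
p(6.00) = 0.29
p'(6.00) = -0.29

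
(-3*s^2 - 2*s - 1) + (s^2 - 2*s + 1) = -2*s^2 - 4*s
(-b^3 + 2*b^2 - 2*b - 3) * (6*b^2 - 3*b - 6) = -6*b^5 + 15*b^4 - 12*b^3 - 24*b^2 + 21*b + 18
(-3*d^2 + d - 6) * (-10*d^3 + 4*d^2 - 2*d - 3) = 30*d^5 - 22*d^4 + 70*d^3 - 17*d^2 + 9*d + 18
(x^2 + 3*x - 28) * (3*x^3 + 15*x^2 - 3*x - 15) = 3*x^5 + 24*x^4 - 42*x^3 - 444*x^2 + 39*x + 420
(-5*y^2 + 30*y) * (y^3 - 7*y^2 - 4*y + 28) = -5*y^5 + 65*y^4 - 190*y^3 - 260*y^2 + 840*y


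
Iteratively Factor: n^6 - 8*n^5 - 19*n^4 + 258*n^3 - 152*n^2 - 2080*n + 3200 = (n - 4)*(n^5 - 4*n^4 - 35*n^3 + 118*n^2 + 320*n - 800) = (n - 5)*(n - 4)*(n^4 + n^3 - 30*n^2 - 32*n + 160) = (n - 5)*(n - 4)*(n + 4)*(n^3 - 3*n^2 - 18*n + 40) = (n - 5)^2*(n - 4)*(n + 4)*(n^2 + 2*n - 8) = (n - 5)^2*(n - 4)*(n - 2)*(n + 4)*(n + 4)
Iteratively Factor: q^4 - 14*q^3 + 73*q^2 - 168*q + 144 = (q - 3)*(q^3 - 11*q^2 + 40*q - 48) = (q - 4)*(q - 3)*(q^2 - 7*q + 12) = (q - 4)^2*(q - 3)*(q - 3)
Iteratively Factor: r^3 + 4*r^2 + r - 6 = (r - 1)*(r^2 + 5*r + 6) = (r - 1)*(r + 2)*(r + 3)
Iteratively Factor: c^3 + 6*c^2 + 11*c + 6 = (c + 3)*(c^2 + 3*c + 2) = (c + 1)*(c + 3)*(c + 2)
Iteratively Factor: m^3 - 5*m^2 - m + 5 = (m - 5)*(m^2 - 1) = (m - 5)*(m + 1)*(m - 1)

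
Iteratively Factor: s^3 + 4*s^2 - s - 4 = (s + 1)*(s^2 + 3*s - 4) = (s - 1)*(s + 1)*(s + 4)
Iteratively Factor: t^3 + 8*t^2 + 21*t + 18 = (t + 3)*(t^2 + 5*t + 6) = (t + 2)*(t + 3)*(t + 3)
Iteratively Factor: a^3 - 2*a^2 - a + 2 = (a - 2)*(a^2 - 1) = (a - 2)*(a + 1)*(a - 1)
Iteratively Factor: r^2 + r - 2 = (r - 1)*(r + 2)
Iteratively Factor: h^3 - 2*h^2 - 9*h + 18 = (h - 2)*(h^2 - 9) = (h - 2)*(h + 3)*(h - 3)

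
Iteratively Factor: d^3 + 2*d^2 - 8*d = (d - 2)*(d^2 + 4*d) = (d - 2)*(d + 4)*(d)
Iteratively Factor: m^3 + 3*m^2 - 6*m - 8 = (m + 1)*(m^2 + 2*m - 8) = (m - 2)*(m + 1)*(m + 4)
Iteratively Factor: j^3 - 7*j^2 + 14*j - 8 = (j - 2)*(j^2 - 5*j + 4) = (j - 4)*(j - 2)*(j - 1)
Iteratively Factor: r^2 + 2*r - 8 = (r + 4)*(r - 2)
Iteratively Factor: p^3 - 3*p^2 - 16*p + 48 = (p + 4)*(p^2 - 7*p + 12) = (p - 4)*(p + 4)*(p - 3)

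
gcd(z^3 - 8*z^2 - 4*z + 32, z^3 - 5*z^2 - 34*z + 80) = z^2 - 10*z + 16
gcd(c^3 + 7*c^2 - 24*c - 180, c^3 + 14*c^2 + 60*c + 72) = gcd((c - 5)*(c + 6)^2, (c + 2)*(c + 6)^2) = c^2 + 12*c + 36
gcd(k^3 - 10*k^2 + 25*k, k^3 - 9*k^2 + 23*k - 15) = k - 5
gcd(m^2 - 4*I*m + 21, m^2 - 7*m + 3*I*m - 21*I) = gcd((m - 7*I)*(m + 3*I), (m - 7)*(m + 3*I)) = m + 3*I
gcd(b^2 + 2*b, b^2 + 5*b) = b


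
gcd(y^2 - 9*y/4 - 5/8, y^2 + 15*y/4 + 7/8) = y + 1/4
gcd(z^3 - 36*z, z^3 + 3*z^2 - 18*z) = z^2 + 6*z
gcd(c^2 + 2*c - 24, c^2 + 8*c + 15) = 1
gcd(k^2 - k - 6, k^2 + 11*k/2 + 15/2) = 1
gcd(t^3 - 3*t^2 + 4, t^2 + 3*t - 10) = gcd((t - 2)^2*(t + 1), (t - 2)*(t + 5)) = t - 2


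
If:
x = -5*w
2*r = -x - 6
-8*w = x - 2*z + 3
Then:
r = 5*z/3 - 11/2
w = 2*z/3 - 1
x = 5 - 10*z/3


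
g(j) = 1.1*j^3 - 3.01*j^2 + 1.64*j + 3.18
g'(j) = 3.3*j^2 - 6.02*j + 1.64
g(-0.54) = 1.24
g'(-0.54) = 5.85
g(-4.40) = -156.01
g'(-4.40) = 92.02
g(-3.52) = -87.86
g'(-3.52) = 63.72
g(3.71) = 24.01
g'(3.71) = 24.73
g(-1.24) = -5.58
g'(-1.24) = 14.18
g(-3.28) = -73.40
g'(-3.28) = 56.89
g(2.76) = 7.90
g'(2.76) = 10.16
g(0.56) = 3.35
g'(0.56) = -0.70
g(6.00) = 142.26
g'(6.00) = 84.32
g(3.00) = 10.71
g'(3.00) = 13.28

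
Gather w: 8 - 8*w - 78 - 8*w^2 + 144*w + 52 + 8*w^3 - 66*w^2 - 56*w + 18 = 8*w^3 - 74*w^2 + 80*w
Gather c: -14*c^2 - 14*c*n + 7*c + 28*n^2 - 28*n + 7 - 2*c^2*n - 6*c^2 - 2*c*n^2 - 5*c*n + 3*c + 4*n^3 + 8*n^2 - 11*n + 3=c^2*(-2*n - 20) + c*(-2*n^2 - 19*n + 10) + 4*n^3 + 36*n^2 - 39*n + 10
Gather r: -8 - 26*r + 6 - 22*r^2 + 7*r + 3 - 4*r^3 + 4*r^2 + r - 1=-4*r^3 - 18*r^2 - 18*r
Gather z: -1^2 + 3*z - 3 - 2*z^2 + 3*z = -2*z^2 + 6*z - 4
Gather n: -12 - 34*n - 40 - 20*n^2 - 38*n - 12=-20*n^2 - 72*n - 64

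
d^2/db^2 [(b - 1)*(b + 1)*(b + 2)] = 6*b + 4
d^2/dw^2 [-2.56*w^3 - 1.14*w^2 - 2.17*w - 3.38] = -15.36*w - 2.28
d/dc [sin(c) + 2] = cos(c)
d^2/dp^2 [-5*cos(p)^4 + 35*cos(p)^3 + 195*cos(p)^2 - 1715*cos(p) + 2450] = 80*sin(p)^4 + 680*sin(p)^2 + 6755*cos(p)/4 - 315*cos(3*p)/4 - 370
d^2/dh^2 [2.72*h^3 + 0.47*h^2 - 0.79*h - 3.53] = 16.32*h + 0.94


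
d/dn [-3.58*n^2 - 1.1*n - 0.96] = -7.16*n - 1.1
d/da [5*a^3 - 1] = 15*a^2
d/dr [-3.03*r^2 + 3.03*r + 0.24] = 3.03 - 6.06*r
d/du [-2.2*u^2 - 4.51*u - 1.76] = -4.4*u - 4.51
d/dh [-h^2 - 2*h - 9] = -2*h - 2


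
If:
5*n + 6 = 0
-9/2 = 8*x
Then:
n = -6/5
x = -9/16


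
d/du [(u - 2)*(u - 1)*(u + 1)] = 3*u^2 - 4*u - 1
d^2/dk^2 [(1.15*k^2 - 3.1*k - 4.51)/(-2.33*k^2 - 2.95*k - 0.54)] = (49.46823*k^3 + 155.587614*k^2 + 162.59439*k + 56.600306)/(12.649337*k^6 + 48.045765*k^5 + 69.625293*k^4 + 47.942515*k^3 + 16.136334*k^2 + 2.58066*k + 0.157464)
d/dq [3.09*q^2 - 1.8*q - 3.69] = 6.18*q - 1.8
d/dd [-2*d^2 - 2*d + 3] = -4*d - 2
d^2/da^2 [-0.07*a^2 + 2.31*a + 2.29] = -0.140000000000000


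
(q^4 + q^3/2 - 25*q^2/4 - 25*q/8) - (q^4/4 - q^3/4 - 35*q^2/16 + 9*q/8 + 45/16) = 3*q^4/4 + 3*q^3/4 - 65*q^2/16 - 17*q/4 - 45/16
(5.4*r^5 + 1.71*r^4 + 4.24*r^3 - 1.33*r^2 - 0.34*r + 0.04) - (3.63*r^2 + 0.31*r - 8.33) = 5.4*r^5 + 1.71*r^4 + 4.24*r^3 - 4.96*r^2 - 0.65*r + 8.37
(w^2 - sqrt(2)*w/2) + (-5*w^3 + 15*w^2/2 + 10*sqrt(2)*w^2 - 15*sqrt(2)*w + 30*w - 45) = -5*w^3 + 17*w^2/2 + 10*sqrt(2)*w^2 - 31*sqrt(2)*w/2 + 30*w - 45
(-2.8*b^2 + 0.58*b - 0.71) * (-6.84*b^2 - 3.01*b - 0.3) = 19.152*b^4 + 4.4608*b^3 + 3.9506*b^2 + 1.9631*b + 0.213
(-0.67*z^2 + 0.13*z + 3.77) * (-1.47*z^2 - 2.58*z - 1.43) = 0.9849*z^4 + 1.5375*z^3 - 4.9192*z^2 - 9.9125*z - 5.3911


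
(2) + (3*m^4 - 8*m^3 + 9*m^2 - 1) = 3*m^4 - 8*m^3 + 9*m^2 + 1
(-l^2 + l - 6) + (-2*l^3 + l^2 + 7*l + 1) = -2*l^3 + 8*l - 5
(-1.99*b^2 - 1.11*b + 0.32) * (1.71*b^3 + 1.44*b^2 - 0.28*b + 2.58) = -3.4029*b^5 - 4.7637*b^4 - 0.494*b^3 - 4.3626*b^2 - 2.9534*b + 0.8256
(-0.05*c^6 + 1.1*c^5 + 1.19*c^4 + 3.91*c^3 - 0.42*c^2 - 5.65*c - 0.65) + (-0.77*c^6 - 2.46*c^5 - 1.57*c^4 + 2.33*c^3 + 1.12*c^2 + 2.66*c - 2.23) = -0.82*c^6 - 1.36*c^5 - 0.38*c^4 + 6.24*c^3 + 0.7*c^2 - 2.99*c - 2.88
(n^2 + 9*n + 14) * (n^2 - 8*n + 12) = n^4 + n^3 - 46*n^2 - 4*n + 168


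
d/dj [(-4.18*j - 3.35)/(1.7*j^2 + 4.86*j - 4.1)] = (7.106*j^2 + 11.39*j + 33.419)/(2.89*j^4 + 16.524*j^3 + 9.6796*j^2 - 39.852*j + 16.81)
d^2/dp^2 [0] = 0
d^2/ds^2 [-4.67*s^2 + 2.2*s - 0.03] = -9.34000000000000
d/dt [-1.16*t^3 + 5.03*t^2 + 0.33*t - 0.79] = -3.48*t^2 + 10.06*t + 0.33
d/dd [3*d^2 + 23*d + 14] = 6*d + 23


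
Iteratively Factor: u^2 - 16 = (u - 4)*(u + 4)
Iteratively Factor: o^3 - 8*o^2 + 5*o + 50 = (o - 5)*(o^2 - 3*o - 10) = (o - 5)^2*(o + 2)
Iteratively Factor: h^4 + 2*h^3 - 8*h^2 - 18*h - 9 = (h + 1)*(h^3 + h^2 - 9*h - 9) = (h + 1)*(h + 3)*(h^2 - 2*h - 3) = (h + 1)^2*(h + 3)*(h - 3)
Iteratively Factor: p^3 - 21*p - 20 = (p - 5)*(p^2 + 5*p + 4) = (p - 5)*(p + 1)*(p + 4)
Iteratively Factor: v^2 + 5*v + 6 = (v + 2)*(v + 3)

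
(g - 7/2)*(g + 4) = g^2 + g/2 - 14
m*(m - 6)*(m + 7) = m^3 + m^2 - 42*m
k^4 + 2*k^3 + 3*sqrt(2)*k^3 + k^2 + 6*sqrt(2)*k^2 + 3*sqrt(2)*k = k*(k + 1)^2*(k + 3*sqrt(2))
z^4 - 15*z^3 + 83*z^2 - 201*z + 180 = (z - 5)*(z - 4)*(z - 3)^2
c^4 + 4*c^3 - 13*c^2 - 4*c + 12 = (c - 2)*(c - 1)*(c + 1)*(c + 6)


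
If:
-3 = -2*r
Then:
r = 3/2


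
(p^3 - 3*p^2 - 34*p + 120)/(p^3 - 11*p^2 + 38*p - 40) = (p + 6)/(p - 2)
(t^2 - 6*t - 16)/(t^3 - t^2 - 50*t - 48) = (t + 2)/(t^2 + 7*t + 6)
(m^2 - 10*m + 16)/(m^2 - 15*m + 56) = (m - 2)/(m - 7)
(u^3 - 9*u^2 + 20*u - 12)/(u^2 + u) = (u^3 - 9*u^2 + 20*u - 12)/(u*(u + 1))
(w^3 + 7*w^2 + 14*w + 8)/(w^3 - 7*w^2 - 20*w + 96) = (w^2 + 3*w + 2)/(w^2 - 11*w + 24)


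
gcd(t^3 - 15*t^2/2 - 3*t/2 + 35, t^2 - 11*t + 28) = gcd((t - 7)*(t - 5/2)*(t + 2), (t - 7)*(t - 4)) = t - 7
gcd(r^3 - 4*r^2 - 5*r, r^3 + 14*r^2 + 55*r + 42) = r + 1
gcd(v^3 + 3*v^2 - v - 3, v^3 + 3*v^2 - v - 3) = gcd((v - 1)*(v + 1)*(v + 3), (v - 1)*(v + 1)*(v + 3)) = v^3 + 3*v^2 - v - 3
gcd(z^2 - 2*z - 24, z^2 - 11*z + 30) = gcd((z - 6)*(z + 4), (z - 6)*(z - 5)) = z - 6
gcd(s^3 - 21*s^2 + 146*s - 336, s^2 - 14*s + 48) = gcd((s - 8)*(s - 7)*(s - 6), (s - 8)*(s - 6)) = s^2 - 14*s + 48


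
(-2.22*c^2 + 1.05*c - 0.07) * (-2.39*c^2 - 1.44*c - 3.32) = 5.3058*c^4 + 0.6873*c^3 + 6.0257*c^2 - 3.3852*c + 0.2324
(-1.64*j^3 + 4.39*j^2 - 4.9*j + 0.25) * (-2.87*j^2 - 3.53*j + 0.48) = 4.7068*j^5 - 6.8101*j^4 - 2.2209*j^3 + 18.6867*j^2 - 3.2345*j + 0.12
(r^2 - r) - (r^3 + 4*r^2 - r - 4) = -r^3 - 3*r^2 + 4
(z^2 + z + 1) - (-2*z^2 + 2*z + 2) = 3*z^2 - z - 1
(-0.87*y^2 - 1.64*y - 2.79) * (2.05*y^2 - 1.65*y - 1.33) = -1.7835*y^4 - 1.9265*y^3 - 1.8564*y^2 + 6.7847*y + 3.7107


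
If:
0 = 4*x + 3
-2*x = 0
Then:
No Solution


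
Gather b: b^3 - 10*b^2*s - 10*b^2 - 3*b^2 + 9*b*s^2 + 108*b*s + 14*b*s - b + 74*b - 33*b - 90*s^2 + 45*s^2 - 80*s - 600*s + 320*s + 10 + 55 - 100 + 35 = b^3 + b^2*(-10*s - 13) + b*(9*s^2 + 122*s + 40) - 45*s^2 - 360*s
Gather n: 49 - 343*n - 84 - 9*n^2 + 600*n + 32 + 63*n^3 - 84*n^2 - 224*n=63*n^3 - 93*n^2 + 33*n - 3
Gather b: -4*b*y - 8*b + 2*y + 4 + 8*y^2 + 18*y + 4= b*(-4*y - 8) + 8*y^2 + 20*y + 8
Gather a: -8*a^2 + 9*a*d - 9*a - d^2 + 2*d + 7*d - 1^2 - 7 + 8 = -8*a^2 + a*(9*d - 9) - d^2 + 9*d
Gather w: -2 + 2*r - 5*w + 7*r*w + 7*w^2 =2*r + 7*w^2 + w*(7*r - 5) - 2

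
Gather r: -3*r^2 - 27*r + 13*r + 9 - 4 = -3*r^2 - 14*r + 5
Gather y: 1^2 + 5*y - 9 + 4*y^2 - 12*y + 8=4*y^2 - 7*y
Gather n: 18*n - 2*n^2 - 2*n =-2*n^2 + 16*n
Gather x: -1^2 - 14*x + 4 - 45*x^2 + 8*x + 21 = -45*x^2 - 6*x + 24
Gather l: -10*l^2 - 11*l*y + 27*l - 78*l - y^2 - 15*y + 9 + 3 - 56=-10*l^2 + l*(-11*y - 51) - y^2 - 15*y - 44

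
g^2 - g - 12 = (g - 4)*(g + 3)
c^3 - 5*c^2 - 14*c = c*(c - 7)*(c + 2)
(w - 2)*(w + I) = w^2 - 2*w + I*w - 2*I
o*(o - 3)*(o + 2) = o^3 - o^2 - 6*o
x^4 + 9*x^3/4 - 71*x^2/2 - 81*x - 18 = (x - 6)*(x + 1/4)*(x + 2)*(x + 6)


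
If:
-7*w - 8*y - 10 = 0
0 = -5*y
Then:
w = -10/7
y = 0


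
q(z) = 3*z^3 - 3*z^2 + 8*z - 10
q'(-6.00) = 368.00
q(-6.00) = -814.00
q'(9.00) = 683.00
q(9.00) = 2006.00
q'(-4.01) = 176.78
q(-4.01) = -283.76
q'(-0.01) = 8.06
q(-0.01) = -10.08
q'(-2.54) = 81.30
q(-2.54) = -98.84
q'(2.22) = 39.04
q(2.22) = 25.80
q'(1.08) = 12.02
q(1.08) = -1.08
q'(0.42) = 7.07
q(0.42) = -6.95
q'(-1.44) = 35.30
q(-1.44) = -36.70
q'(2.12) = 35.73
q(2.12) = 22.06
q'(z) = 9*z^2 - 6*z + 8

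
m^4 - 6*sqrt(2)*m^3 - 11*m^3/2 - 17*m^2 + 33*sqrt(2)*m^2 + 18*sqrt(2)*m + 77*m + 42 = (m - 6)*(m - 7*sqrt(2))*(sqrt(2)*m/2 + 1)*(sqrt(2)*m + sqrt(2)/2)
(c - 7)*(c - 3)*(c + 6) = c^3 - 4*c^2 - 39*c + 126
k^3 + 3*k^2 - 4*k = k*(k - 1)*(k + 4)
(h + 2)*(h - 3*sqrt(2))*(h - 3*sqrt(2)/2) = h^3 - 9*sqrt(2)*h^2/2 + 2*h^2 - 9*sqrt(2)*h + 9*h + 18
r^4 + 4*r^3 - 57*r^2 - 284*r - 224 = (r - 8)*(r + 1)*(r + 4)*(r + 7)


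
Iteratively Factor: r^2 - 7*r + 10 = (r - 2)*(r - 5)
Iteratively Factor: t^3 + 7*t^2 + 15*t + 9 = (t + 3)*(t^2 + 4*t + 3) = (t + 3)^2*(t + 1)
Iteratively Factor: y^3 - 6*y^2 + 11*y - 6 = (y - 3)*(y^2 - 3*y + 2) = (y - 3)*(y - 2)*(y - 1)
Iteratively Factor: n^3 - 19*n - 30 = (n - 5)*(n^2 + 5*n + 6) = (n - 5)*(n + 3)*(n + 2)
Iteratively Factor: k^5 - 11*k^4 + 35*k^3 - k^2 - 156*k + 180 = (k - 5)*(k^4 - 6*k^3 + 5*k^2 + 24*k - 36) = (k - 5)*(k - 2)*(k^3 - 4*k^2 - 3*k + 18) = (k - 5)*(k - 2)*(k + 2)*(k^2 - 6*k + 9) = (k - 5)*(k - 3)*(k - 2)*(k + 2)*(k - 3)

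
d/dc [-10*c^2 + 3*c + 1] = 3 - 20*c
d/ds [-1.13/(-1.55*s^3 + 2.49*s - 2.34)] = (2.8137 - 5.2545*s^2)/(1.55*s^3 - 2.49*s + 2.34)^2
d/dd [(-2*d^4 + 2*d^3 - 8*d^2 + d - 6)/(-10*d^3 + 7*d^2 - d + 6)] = d*(20*d^5 - 28*d^4 - 60*d^3 - 32*d^2 - 143*d - 12)/(100*d^6 - 140*d^5 + 69*d^4 - 134*d^3 + 85*d^2 - 12*d + 36)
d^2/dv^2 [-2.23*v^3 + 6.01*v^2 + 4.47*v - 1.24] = 12.02 - 13.38*v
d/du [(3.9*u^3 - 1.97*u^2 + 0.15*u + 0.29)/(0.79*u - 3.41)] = (6.162*u^3 - 41.4533*u^2 + 13.4354*u - 0.7406)/(0.6241*u^2 - 5.3878*u + 11.6281)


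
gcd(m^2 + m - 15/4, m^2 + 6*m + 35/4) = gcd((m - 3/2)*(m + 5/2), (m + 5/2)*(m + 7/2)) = m + 5/2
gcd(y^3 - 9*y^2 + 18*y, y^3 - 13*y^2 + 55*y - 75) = y - 3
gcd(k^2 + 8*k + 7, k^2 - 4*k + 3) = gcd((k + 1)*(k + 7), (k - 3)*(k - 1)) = 1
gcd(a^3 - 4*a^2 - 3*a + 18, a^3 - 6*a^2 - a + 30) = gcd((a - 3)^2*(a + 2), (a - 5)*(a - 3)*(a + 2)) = a^2 - a - 6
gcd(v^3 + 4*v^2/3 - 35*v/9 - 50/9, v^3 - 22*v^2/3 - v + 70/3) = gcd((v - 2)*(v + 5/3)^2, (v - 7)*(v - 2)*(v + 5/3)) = v^2 - v/3 - 10/3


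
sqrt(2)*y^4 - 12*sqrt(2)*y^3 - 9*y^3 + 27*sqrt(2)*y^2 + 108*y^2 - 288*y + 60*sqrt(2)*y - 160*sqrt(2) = (y - 8)*(y - 4)*(y - 5*sqrt(2))*(sqrt(2)*y + 1)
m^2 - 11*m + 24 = (m - 8)*(m - 3)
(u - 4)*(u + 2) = u^2 - 2*u - 8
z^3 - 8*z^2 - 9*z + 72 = (z - 8)*(z - 3)*(z + 3)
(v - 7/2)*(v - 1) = v^2 - 9*v/2 + 7/2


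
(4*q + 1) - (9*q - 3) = 4 - 5*q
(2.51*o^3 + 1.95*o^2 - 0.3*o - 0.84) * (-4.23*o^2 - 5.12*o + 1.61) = -10.6173*o^5 - 21.0997*o^4 - 4.6739*o^3 + 8.2287*o^2 + 3.8178*o - 1.3524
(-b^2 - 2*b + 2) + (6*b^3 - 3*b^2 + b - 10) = 6*b^3 - 4*b^2 - b - 8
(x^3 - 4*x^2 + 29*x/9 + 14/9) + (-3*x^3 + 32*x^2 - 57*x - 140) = -2*x^3 + 28*x^2 - 484*x/9 - 1246/9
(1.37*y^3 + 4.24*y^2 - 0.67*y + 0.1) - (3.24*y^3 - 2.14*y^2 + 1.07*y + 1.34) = -1.87*y^3 + 6.38*y^2 - 1.74*y - 1.24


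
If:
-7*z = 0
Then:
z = 0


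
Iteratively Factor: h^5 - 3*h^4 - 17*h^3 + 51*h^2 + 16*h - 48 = (h - 1)*(h^4 - 2*h^3 - 19*h^2 + 32*h + 48) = (h - 4)*(h - 1)*(h^3 + 2*h^2 - 11*h - 12) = (h - 4)*(h - 1)*(h + 4)*(h^2 - 2*h - 3) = (h - 4)*(h - 1)*(h + 1)*(h + 4)*(h - 3)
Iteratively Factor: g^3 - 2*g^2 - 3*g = (g)*(g^2 - 2*g - 3) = g*(g - 3)*(g + 1)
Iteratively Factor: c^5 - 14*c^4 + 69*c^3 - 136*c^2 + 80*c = (c - 1)*(c^4 - 13*c^3 + 56*c^2 - 80*c) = (c - 4)*(c - 1)*(c^3 - 9*c^2 + 20*c) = c*(c - 4)*(c - 1)*(c^2 - 9*c + 20) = c*(c - 4)^2*(c - 1)*(c - 5)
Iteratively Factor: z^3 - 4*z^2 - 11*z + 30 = (z - 2)*(z^2 - 2*z - 15) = (z - 5)*(z - 2)*(z + 3)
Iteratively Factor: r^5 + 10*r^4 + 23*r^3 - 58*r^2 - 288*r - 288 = (r + 4)*(r^4 + 6*r^3 - r^2 - 54*r - 72) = (r - 3)*(r + 4)*(r^3 + 9*r^2 + 26*r + 24) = (r - 3)*(r + 4)^2*(r^2 + 5*r + 6) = (r - 3)*(r + 3)*(r + 4)^2*(r + 2)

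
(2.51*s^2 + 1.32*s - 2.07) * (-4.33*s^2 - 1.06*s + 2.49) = -10.8683*s^4 - 8.3762*s^3 + 13.8138*s^2 + 5.481*s - 5.1543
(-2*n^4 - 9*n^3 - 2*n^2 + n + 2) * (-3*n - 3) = 6*n^5 + 33*n^4 + 33*n^3 + 3*n^2 - 9*n - 6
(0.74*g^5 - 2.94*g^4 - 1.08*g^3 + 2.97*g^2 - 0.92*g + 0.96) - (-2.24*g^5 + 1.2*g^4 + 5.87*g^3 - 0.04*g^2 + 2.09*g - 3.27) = 2.98*g^5 - 4.14*g^4 - 6.95*g^3 + 3.01*g^2 - 3.01*g + 4.23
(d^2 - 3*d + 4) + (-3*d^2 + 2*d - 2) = -2*d^2 - d + 2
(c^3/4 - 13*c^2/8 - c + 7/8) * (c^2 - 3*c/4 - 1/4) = c^5/4 - 29*c^4/16 + 5*c^3/32 + 65*c^2/32 - 13*c/32 - 7/32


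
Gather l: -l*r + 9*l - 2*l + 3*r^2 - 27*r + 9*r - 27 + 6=l*(7 - r) + 3*r^2 - 18*r - 21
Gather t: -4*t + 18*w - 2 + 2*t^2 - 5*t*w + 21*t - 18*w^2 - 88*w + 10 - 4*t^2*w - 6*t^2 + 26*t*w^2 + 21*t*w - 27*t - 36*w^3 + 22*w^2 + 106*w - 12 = t^2*(-4*w - 4) + t*(26*w^2 + 16*w - 10) - 36*w^3 + 4*w^2 + 36*w - 4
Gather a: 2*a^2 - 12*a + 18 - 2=2*a^2 - 12*a + 16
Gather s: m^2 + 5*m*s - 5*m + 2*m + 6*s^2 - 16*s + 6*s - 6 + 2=m^2 - 3*m + 6*s^2 + s*(5*m - 10) - 4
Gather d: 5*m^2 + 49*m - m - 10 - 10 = 5*m^2 + 48*m - 20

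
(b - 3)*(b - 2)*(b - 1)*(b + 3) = b^4 - 3*b^3 - 7*b^2 + 27*b - 18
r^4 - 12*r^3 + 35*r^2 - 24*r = r*(r - 8)*(r - 3)*(r - 1)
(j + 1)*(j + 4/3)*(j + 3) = j^3 + 16*j^2/3 + 25*j/3 + 4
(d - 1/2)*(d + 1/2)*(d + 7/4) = d^3 + 7*d^2/4 - d/4 - 7/16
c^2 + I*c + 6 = (c - 2*I)*(c + 3*I)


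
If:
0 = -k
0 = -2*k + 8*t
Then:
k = 0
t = 0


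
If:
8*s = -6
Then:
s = -3/4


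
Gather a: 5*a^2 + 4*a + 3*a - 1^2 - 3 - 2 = 5*a^2 + 7*a - 6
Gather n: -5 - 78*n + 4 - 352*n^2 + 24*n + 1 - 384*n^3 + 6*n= -384*n^3 - 352*n^2 - 48*n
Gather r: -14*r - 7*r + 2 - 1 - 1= -21*r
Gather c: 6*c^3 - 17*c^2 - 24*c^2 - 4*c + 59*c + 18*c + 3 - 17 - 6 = 6*c^3 - 41*c^2 + 73*c - 20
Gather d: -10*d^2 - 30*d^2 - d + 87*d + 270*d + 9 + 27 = -40*d^2 + 356*d + 36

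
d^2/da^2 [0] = 0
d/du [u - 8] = 1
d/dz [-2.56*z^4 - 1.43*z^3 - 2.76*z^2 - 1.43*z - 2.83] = -10.24*z^3 - 4.29*z^2 - 5.52*z - 1.43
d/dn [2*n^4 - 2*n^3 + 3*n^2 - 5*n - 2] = 8*n^3 - 6*n^2 + 6*n - 5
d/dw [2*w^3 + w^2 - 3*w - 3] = 6*w^2 + 2*w - 3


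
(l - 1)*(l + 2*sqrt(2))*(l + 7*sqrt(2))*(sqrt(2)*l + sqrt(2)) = sqrt(2)*l^4 + 18*l^3 + 27*sqrt(2)*l^2 - 18*l - 28*sqrt(2)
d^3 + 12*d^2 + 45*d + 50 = (d + 2)*(d + 5)^2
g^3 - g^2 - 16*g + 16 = (g - 4)*(g - 1)*(g + 4)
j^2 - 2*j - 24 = (j - 6)*(j + 4)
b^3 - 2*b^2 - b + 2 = (b - 2)*(b - 1)*(b + 1)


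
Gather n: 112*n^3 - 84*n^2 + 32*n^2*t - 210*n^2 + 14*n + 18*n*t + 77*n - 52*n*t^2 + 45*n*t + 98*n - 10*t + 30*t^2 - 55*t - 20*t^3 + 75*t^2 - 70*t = 112*n^3 + n^2*(32*t - 294) + n*(-52*t^2 + 63*t + 189) - 20*t^3 + 105*t^2 - 135*t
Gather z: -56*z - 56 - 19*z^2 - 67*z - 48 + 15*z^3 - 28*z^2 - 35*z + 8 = 15*z^3 - 47*z^2 - 158*z - 96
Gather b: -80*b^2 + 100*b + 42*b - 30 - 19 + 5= -80*b^2 + 142*b - 44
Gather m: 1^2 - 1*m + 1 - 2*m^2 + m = 2 - 2*m^2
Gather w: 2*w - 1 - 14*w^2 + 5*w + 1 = -14*w^2 + 7*w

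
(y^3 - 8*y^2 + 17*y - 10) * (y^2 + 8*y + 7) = y^5 - 40*y^3 + 70*y^2 + 39*y - 70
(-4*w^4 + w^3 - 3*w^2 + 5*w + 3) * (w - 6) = -4*w^5 + 25*w^4 - 9*w^3 + 23*w^2 - 27*w - 18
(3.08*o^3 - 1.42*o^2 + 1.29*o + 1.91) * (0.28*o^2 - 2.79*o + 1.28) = 0.8624*o^5 - 8.9908*o^4 + 8.2654*o^3 - 4.8819*o^2 - 3.6777*o + 2.4448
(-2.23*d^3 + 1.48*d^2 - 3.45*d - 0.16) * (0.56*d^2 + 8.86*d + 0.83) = -1.2488*d^5 - 18.929*d^4 + 9.3299*d^3 - 29.4282*d^2 - 4.2811*d - 0.1328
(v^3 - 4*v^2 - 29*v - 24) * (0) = 0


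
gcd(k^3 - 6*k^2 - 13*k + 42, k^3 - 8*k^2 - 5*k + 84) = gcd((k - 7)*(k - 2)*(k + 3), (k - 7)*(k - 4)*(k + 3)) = k^2 - 4*k - 21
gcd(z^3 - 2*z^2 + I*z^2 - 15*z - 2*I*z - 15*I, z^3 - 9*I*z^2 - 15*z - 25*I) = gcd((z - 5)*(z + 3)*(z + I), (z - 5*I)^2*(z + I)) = z + I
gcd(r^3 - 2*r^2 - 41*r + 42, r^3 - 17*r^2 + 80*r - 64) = r - 1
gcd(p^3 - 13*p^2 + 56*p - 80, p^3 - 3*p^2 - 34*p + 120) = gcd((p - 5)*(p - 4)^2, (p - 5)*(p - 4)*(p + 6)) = p^2 - 9*p + 20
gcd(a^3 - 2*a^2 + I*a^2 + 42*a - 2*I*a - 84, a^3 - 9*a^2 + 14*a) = a - 2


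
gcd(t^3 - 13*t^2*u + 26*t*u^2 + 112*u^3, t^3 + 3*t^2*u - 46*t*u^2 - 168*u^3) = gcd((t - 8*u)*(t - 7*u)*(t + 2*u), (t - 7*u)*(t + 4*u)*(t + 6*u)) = t - 7*u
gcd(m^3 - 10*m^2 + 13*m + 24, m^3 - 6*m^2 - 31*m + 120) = m^2 - 11*m + 24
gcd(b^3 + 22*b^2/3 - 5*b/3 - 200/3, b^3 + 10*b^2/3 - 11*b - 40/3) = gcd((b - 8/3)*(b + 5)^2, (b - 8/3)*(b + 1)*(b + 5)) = b^2 + 7*b/3 - 40/3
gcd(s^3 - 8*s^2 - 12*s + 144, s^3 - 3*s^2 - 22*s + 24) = s^2 - 2*s - 24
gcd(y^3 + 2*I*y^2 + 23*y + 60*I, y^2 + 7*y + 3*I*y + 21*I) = y + 3*I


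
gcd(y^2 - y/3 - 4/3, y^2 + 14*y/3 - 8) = y - 4/3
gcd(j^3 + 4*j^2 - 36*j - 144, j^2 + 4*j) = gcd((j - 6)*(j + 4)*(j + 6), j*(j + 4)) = j + 4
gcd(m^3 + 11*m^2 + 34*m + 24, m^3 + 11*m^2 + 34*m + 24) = m^3 + 11*m^2 + 34*m + 24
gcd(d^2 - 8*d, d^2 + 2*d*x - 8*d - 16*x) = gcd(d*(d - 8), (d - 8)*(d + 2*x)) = d - 8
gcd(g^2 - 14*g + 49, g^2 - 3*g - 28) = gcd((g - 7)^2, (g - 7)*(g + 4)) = g - 7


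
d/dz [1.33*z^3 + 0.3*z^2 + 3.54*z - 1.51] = 3.99*z^2 + 0.6*z + 3.54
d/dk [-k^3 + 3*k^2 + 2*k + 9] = -3*k^2 + 6*k + 2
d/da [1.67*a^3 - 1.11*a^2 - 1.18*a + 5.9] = 5.01*a^2 - 2.22*a - 1.18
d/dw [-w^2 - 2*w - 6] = -2*w - 2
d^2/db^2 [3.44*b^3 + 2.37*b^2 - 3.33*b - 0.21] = 20.64*b + 4.74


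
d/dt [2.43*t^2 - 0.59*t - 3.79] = 4.86*t - 0.59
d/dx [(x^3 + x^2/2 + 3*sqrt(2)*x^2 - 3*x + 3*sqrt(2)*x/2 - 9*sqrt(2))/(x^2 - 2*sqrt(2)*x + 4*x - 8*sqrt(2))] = (x^4 - 4*sqrt(2)*x^3 + 8*x^3 - 29*sqrt(2)*x^2/2 - 7*x^2 - 96*x + 10*sqrt(2)*x - 60 + 60*sqrt(2))/(x^4 - 4*sqrt(2)*x^3 + 8*x^3 - 32*sqrt(2)*x^2 + 24*x^2 - 64*sqrt(2)*x + 64*x + 128)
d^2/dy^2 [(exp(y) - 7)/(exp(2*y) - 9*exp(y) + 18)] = (exp(4*y) - 19*exp(3*y) + 81*exp(2*y) + 99*exp(y) - 810)*exp(y)/(exp(6*y) - 27*exp(5*y) + 297*exp(4*y) - 1701*exp(3*y) + 5346*exp(2*y) - 8748*exp(y) + 5832)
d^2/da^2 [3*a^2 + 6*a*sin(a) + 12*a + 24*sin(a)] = -6*a*sin(a) - 24*sin(a) + 12*cos(a) + 6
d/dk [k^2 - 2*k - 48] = 2*k - 2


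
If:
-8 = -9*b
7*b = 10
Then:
No Solution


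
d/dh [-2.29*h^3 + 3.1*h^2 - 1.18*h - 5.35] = -6.87*h^2 + 6.2*h - 1.18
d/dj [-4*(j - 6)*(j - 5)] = 44 - 8*j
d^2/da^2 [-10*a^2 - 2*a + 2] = -20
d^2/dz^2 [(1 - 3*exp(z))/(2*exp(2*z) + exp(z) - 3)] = (-12*exp(4*z) + 22*exp(3*z) - 102*exp(2*z) + 16*exp(z) - 24)*exp(z)/(8*exp(6*z) + 12*exp(5*z) - 30*exp(4*z) - 35*exp(3*z) + 45*exp(2*z) + 27*exp(z) - 27)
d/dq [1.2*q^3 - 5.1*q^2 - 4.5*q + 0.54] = 3.6*q^2 - 10.2*q - 4.5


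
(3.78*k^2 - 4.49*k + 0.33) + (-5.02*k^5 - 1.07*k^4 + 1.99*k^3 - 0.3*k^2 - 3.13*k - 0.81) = -5.02*k^5 - 1.07*k^4 + 1.99*k^3 + 3.48*k^2 - 7.62*k - 0.48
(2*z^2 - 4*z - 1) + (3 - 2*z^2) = 2 - 4*z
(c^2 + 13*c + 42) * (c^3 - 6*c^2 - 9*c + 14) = c^5 + 7*c^4 - 45*c^3 - 355*c^2 - 196*c + 588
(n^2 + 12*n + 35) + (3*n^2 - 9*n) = 4*n^2 + 3*n + 35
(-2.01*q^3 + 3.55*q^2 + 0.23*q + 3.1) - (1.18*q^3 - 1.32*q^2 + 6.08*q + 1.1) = -3.19*q^3 + 4.87*q^2 - 5.85*q + 2.0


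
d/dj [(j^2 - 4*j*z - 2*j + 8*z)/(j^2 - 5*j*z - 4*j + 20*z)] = ((-2*j + 5*z + 4)*(j^2 - 4*j*z - 2*j + 8*z) + 2*(j - 2*z - 1)*(j^2 - 5*j*z - 4*j + 20*z))/(j^2 - 5*j*z - 4*j + 20*z)^2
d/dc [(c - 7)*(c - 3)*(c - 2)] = 3*c^2 - 24*c + 41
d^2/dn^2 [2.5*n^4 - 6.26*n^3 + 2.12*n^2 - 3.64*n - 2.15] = 30.0*n^2 - 37.56*n + 4.24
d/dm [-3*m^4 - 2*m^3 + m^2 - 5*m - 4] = -12*m^3 - 6*m^2 + 2*m - 5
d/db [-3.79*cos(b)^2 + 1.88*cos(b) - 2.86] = (7.58*cos(b) - 1.88)*sin(b)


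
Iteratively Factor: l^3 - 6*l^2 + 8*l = (l - 4)*(l^2 - 2*l) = l*(l - 4)*(l - 2)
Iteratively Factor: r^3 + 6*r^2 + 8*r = (r + 2)*(r^2 + 4*r) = (r + 2)*(r + 4)*(r)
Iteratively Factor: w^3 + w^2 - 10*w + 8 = (w - 1)*(w^2 + 2*w - 8) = (w - 1)*(w + 4)*(w - 2)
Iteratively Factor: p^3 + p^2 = (p)*(p^2 + p) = p^2*(p + 1)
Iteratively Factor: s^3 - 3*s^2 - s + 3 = (s - 1)*(s^2 - 2*s - 3) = (s - 1)*(s + 1)*(s - 3)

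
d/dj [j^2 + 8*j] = 2*j + 8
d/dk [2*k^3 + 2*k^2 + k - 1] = 6*k^2 + 4*k + 1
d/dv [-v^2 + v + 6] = 1 - 2*v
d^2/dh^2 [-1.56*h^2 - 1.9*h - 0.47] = -3.12000000000000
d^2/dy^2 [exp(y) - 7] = exp(y)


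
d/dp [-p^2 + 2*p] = 2 - 2*p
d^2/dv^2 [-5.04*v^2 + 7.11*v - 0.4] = -10.0800000000000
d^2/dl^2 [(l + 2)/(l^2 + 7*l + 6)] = 2*((l + 2)*(2*l + 7)^2 - 3*(l + 3)*(l^2 + 7*l + 6))/(l^2 + 7*l + 6)^3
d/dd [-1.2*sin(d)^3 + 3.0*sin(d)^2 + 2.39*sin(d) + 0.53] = (-3.6*sin(d)^2 + 6.0*sin(d) + 2.39)*cos(d)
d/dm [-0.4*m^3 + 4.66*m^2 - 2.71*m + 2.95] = -1.2*m^2 + 9.32*m - 2.71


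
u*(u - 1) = u^2 - u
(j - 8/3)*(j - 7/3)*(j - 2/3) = j^3 - 17*j^2/3 + 86*j/9 - 112/27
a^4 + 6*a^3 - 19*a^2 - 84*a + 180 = (a - 3)*(a - 2)*(a + 5)*(a + 6)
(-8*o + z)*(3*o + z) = -24*o^2 - 5*o*z + z^2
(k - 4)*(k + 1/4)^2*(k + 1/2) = k^4 - 3*k^3 - 59*k^2/16 - 39*k/32 - 1/8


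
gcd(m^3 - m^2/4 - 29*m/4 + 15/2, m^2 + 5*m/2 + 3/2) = 1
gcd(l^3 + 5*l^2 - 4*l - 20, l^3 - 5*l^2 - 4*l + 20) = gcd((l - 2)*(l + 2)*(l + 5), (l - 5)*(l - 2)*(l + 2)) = l^2 - 4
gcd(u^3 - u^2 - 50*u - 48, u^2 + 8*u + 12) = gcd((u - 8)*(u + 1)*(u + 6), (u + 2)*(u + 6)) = u + 6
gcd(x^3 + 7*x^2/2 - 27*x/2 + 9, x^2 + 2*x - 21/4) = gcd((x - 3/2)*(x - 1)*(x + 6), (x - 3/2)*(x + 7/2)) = x - 3/2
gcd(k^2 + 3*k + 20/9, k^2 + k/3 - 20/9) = k + 5/3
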